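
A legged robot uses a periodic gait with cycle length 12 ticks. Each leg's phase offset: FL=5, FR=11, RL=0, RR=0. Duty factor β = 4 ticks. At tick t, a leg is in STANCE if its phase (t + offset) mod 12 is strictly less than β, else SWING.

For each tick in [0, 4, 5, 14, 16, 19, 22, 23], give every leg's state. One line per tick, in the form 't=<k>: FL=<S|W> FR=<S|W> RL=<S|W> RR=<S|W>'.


t=0: phase=(5,11,0,0) vs β=4 → FL=W FR=W RL=S RR=S
t=4: phase=(9,3,4,4) vs β=4 → FL=W FR=S RL=W RR=W
t=5: phase=(10,4,5,5) vs β=4 → FL=W FR=W RL=W RR=W
t=14: phase=(7,1,2,2) vs β=4 → FL=W FR=S RL=S RR=S
t=16: phase=(9,3,4,4) vs β=4 → FL=W FR=S RL=W RR=W
t=19: phase=(0,6,7,7) vs β=4 → FL=S FR=W RL=W RR=W
t=22: phase=(3,9,10,10) vs β=4 → FL=S FR=W RL=W RR=W
t=23: phase=(4,10,11,11) vs β=4 → FL=W FR=W RL=W RR=W

t=0: FL=W FR=W RL=S RR=S
t=4: FL=W FR=S RL=W RR=W
t=5: FL=W FR=W RL=W RR=W
t=14: FL=W FR=S RL=S RR=S
t=16: FL=W FR=S RL=W RR=W
t=19: FL=S FR=W RL=W RR=W
t=22: FL=S FR=W RL=W RR=W
t=23: FL=W FR=W RL=W RR=W


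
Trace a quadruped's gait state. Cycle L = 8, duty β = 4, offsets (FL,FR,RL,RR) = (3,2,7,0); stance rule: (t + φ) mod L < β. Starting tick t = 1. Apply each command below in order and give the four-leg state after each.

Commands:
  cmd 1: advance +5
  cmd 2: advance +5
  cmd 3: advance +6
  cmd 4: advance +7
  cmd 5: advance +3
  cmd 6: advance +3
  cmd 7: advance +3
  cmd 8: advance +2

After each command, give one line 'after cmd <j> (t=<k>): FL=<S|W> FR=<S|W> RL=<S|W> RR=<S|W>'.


after cmd 1 (t=6): FL=S FR=S RL=W RR=W
after cmd 2 (t=11): FL=W FR=W RL=S RR=S
after cmd 3 (t=17): FL=W FR=S RL=S RR=S
after cmd 4 (t=24): FL=S FR=S RL=W RR=S
after cmd 5 (t=27): FL=W FR=W RL=S RR=S
after cmd 6 (t=30): FL=S FR=S RL=W RR=W
after cmd 7 (t=33): FL=W FR=S RL=S RR=S
after cmd 8 (t=35): FL=W FR=W RL=S RR=S

start t=1: FL=W FR=S RL=S RR=S
cmd 1: advance +5 → t=6, phase=(1,0,5,6) → FL=S FR=S RL=W RR=W
cmd 2: advance +5 → t=11, phase=(6,5,2,3) → FL=W FR=W RL=S RR=S
cmd 3: advance +6 → t=17, phase=(4,3,0,1) → FL=W FR=S RL=S RR=S
cmd 4: advance +7 → t=24, phase=(3,2,7,0) → FL=S FR=S RL=W RR=S
cmd 5: advance +3 → t=27, phase=(6,5,2,3) → FL=W FR=W RL=S RR=S
cmd 6: advance +3 → t=30, phase=(1,0,5,6) → FL=S FR=S RL=W RR=W
cmd 7: advance +3 → t=33, phase=(4,3,0,1) → FL=W FR=S RL=S RR=S
cmd 8: advance +2 → t=35, phase=(6,5,2,3) → FL=W FR=W RL=S RR=S


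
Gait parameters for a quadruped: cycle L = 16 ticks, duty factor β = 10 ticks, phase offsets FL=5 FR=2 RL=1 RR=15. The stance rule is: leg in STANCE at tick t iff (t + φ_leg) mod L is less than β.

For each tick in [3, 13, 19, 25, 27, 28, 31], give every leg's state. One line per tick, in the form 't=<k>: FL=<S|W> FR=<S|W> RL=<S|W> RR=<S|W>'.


t=3: FL=S FR=S RL=S RR=S
t=13: FL=S FR=W RL=W RR=W
t=19: FL=S FR=S RL=S RR=S
t=25: FL=W FR=W RL=W RR=S
t=27: FL=S FR=W RL=W RR=W
t=28: FL=S FR=W RL=W RR=W
t=31: FL=S FR=S RL=S RR=W

t=3: phase=(8,5,4,2) vs β=10 → FL=S FR=S RL=S RR=S
t=13: phase=(2,15,14,12) vs β=10 → FL=S FR=W RL=W RR=W
t=19: phase=(8,5,4,2) vs β=10 → FL=S FR=S RL=S RR=S
t=25: phase=(14,11,10,8) vs β=10 → FL=W FR=W RL=W RR=S
t=27: phase=(0,13,12,10) vs β=10 → FL=S FR=W RL=W RR=W
t=28: phase=(1,14,13,11) vs β=10 → FL=S FR=W RL=W RR=W
t=31: phase=(4,1,0,14) vs β=10 → FL=S FR=S RL=S RR=W


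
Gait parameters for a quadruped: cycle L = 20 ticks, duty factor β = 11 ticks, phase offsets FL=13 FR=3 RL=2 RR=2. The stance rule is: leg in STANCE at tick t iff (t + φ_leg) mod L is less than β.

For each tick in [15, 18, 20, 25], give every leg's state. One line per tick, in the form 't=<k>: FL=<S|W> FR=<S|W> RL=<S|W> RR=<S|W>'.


t=15: phase=(8,18,17,17) vs β=11 → FL=S FR=W RL=W RR=W
t=18: phase=(11,1,0,0) vs β=11 → FL=W FR=S RL=S RR=S
t=20: phase=(13,3,2,2) vs β=11 → FL=W FR=S RL=S RR=S
t=25: phase=(18,8,7,7) vs β=11 → FL=W FR=S RL=S RR=S

t=15: FL=S FR=W RL=W RR=W
t=18: FL=W FR=S RL=S RR=S
t=20: FL=W FR=S RL=S RR=S
t=25: FL=W FR=S RL=S RR=S


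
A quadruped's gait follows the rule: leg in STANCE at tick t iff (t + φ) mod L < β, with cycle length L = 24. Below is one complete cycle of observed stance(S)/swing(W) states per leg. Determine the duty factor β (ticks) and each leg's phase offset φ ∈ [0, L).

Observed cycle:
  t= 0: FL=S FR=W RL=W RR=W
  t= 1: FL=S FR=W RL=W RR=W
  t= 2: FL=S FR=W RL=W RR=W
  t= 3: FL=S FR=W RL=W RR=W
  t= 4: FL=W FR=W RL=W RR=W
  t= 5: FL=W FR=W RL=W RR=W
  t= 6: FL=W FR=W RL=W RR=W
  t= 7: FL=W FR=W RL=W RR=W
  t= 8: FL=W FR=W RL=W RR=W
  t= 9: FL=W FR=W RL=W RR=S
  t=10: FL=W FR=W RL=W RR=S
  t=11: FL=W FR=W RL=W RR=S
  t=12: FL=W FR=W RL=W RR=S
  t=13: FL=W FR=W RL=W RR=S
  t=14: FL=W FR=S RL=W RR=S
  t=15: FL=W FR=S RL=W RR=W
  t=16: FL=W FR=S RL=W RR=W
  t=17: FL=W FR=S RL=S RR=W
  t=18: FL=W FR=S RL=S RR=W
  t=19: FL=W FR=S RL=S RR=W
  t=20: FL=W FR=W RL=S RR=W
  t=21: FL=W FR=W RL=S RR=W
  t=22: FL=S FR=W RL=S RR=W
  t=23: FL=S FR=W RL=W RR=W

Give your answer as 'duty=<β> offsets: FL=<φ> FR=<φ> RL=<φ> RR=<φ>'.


duty=6 offsets: FL=2 FR=10 RL=7 RR=15

duty β = stance ticks per leg = 6
FL: stance ticks = 6; W→S at t=22 → φ=2
FR: stance ticks = 6; W→S at t=14 → φ=10
RL: stance ticks = 6; W→S at t=17 → φ=7
RR: stance ticks = 6; W→S at t=9 → φ=15


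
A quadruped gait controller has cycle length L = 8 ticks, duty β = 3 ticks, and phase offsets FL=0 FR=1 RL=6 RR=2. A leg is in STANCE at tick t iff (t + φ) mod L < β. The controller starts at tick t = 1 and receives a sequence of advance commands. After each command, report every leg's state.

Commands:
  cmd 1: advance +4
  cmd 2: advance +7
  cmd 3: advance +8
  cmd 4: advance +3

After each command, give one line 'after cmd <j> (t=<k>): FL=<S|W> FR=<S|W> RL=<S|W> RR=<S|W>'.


start t=1: FL=S FR=S RL=W RR=W
cmd 1: advance +4 → t=5, phase=(5,6,3,7) → FL=W FR=W RL=W RR=W
cmd 2: advance +7 → t=12, phase=(4,5,2,6) → FL=W FR=W RL=S RR=W
cmd 3: advance +8 → t=20, phase=(4,5,2,6) → FL=W FR=W RL=S RR=W
cmd 4: advance +3 → t=23, phase=(7,0,5,1) → FL=W FR=S RL=W RR=S

after cmd 1 (t=5): FL=W FR=W RL=W RR=W
after cmd 2 (t=12): FL=W FR=W RL=S RR=W
after cmd 3 (t=20): FL=W FR=W RL=S RR=W
after cmd 4 (t=23): FL=W FR=S RL=W RR=S


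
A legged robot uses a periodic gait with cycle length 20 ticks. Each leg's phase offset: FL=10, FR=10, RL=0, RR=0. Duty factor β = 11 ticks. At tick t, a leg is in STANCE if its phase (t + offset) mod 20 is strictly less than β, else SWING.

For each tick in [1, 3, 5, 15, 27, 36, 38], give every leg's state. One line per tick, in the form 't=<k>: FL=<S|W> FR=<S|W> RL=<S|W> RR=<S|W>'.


t=1: FL=W FR=W RL=S RR=S
t=3: FL=W FR=W RL=S RR=S
t=5: FL=W FR=W RL=S RR=S
t=15: FL=S FR=S RL=W RR=W
t=27: FL=W FR=W RL=S RR=S
t=36: FL=S FR=S RL=W RR=W
t=38: FL=S FR=S RL=W RR=W

t=1: phase=(11,11,1,1) vs β=11 → FL=W FR=W RL=S RR=S
t=3: phase=(13,13,3,3) vs β=11 → FL=W FR=W RL=S RR=S
t=5: phase=(15,15,5,5) vs β=11 → FL=W FR=W RL=S RR=S
t=15: phase=(5,5,15,15) vs β=11 → FL=S FR=S RL=W RR=W
t=27: phase=(17,17,7,7) vs β=11 → FL=W FR=W RL=S RR=S
t=36: phase=(6,6,16,16) vs β=11 → FL=S FR=S RL=W RR=W
t=38: phase=(8,8,18,18) vs β=11 → FL=S FR=S RL=W RR=W


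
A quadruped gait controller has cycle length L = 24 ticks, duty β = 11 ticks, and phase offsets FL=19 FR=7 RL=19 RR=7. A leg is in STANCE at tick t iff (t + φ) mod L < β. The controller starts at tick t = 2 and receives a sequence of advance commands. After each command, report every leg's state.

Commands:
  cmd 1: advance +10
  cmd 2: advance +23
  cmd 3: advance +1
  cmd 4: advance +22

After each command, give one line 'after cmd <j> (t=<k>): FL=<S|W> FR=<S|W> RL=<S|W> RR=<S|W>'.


start t=2: FL=W FR=S RL=W RR=S
cmd 1: advance +10 → t=12, phase=(7,19,7,19) → FL=S FR=W RL=S RR=W
cmd 2: advance +23 → t=35, phase=(6,18,6,18) → FL=S FR=W RL=S RR=W
cmd 3: advance +1 → t=36, phase=(7,19,7,19) → FL=S FR=W RL=S RR=W
cmd 4: advance +22 → t=58, phase=(5,17,5,17) → FL=S FR=W RL=S RR=W

after cmd 1 (t=12): FL=S FR=W RL=S RR=W
after cmd 2 (t=35): FL=S FR=W RL=S RR=W
after cmd 3 (t=36): FL=S FR=W RL=S RR=W
after cmd 4 (t=58): FL=S FR=W RL=S RR=W


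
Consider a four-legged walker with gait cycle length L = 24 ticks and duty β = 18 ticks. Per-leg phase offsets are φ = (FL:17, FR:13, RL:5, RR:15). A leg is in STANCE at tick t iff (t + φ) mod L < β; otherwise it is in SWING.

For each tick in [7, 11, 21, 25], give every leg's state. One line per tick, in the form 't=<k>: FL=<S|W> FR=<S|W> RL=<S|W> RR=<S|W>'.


t=7: FL=S FR=W RL=S RR=W
t=11: FL=S FR=S RL=S RR=S
t=21: FL=S FR=S RL=S RR=S
t=25: FL=W FR=S RL=S RR=S

t=7: phase=(0,20,12,22) vs β=18 → FL=S FR=W RL=S RR=W
t=11: phase=(4,0,16,2) vs β=18 → FL=S FR=S RL=S RR=S
t=21: phase=(14,10,2,12) vs β=18 → FL=S FR=S RL=S RR=S
t=25: phase=(18,14,6,16) vs β=18 → FL=W FR=S RL=S RR=S


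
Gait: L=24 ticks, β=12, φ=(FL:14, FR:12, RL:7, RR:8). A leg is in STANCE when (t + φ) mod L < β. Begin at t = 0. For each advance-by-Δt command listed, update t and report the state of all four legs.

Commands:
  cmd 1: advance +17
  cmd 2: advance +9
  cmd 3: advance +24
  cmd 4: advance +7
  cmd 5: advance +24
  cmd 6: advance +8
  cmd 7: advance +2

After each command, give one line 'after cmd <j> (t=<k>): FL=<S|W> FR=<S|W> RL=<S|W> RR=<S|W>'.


start t=0: FL=W FR=W RL=S RR=S
cmd 1: advance +17 → t=17, phase=(7,5,0,1) → FL=S FR=S RL=S RR=S
cmd 2: advance +9 → t=26, phase=(16,14,9,10) → FL=W FR=W RL=S RR=S
cmd 3: advance +24 → t=50, phase=(16,14,9,10) → FL=W FR=W RL=S RR=S
cmd 4: advance +7 → t=57, phase=(23,21,16,17) → FL=W FR=W RL=W RR=W
cmd 5: advance +24 → t=81, phase=(23,21,16,17) → FL=W FR=W RL=W RR=W
cmd 6: advance +8 → t=89, phase=(7,5,0,1) → FL=S FR=S RL=S RR=S
cmd 7: advance +2 → t=91, phase=(9,7,2,3) → FL=S FR=S RL=S RR=S

after cmd 1 (t=17): FL=S FR=S RL=S RR=S
after cmd 2 (t=26): FL=W FR=W RL=S RR=S
after cmd 3 (t=50): FL=W FR=W RL=S RR=S
after cmd 4 (t=57): FL=W FR=W RL=W RR=W
after cmd 5 (t=81): FL=W FR=W RL=W RR=W
after cmd 6 (t=89): FL=S FR=S RL=S RR=S
after cmd 7 (t=91): FL=S FR=S RL=S RR=S


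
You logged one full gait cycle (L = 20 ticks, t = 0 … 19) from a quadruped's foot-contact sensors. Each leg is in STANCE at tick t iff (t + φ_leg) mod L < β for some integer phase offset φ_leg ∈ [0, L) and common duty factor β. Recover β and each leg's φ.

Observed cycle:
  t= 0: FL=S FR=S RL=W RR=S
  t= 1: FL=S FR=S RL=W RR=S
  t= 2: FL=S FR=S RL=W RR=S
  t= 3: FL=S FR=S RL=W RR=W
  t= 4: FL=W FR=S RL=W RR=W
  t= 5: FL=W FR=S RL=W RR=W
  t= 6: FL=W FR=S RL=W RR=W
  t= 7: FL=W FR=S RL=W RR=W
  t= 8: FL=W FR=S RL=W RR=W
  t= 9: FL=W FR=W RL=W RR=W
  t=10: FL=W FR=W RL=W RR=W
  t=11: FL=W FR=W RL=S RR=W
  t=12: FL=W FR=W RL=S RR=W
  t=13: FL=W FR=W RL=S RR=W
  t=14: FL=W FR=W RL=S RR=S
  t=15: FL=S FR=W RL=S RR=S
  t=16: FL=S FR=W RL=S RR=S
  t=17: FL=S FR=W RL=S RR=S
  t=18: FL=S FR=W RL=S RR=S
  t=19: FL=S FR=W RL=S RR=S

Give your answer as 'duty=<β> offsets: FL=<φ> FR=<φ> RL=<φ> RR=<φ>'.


duty=9 offsets: FL=5 FR=0 RL=9 RR=6

duty β = stance ticks per leg = 9
FL: stance ticks = 9; W→S at t=15 → φ=5
FR: stance ticks = 9; W→S at t=0 → φ=0
RL: stance ticks = 9; W→S at t=11 → φ=9
RR: stance ticks = 9; W→S at t=14 → φ=6


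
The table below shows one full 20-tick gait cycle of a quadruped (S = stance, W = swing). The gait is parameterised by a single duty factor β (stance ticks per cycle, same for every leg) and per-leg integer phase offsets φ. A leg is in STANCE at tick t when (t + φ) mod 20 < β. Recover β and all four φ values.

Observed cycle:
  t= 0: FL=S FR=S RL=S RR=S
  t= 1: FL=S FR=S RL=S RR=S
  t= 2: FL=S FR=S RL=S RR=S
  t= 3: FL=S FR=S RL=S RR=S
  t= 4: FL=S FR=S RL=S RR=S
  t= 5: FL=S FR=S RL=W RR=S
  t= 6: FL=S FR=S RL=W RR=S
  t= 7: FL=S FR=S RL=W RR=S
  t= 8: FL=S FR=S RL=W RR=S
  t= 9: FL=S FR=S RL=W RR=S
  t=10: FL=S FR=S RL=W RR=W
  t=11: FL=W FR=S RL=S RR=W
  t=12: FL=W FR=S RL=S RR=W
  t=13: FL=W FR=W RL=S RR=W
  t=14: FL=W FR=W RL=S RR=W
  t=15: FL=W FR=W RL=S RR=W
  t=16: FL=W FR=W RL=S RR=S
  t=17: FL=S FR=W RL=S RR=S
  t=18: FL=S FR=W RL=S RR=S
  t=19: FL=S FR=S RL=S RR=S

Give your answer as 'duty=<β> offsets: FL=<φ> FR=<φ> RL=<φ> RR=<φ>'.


duty=14 offsets: FL=3 FR=1 RL=9 RR=4

duty β = stance ticks per leg = 14
FL: stance ticks = 14; W→S at t=17 → φ=3
FR: stance ticks = 14; W→S at t=19 → φ=1
RL: stance ticks = 14; W→S at t=11 → φ=9
RR: stance ticks = 14; W→S at t=16 → φ=4


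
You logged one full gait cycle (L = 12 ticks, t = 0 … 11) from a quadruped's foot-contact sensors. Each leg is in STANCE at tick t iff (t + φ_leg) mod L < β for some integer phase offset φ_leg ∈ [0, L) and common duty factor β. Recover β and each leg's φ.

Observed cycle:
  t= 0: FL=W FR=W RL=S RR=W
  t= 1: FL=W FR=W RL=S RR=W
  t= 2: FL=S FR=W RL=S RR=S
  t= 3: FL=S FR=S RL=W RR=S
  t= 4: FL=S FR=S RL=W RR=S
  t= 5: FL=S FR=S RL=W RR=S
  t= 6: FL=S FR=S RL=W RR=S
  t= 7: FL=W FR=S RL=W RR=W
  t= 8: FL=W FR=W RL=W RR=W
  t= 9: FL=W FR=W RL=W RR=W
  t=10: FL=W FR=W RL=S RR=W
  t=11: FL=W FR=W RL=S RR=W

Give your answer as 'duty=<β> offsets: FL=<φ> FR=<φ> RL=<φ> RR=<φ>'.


duty=5 offsets: FL=10 FR=9 RL=2 RR=10

duty β = stance ticks per leg = 5
FL: stance ticks = 5; W→S at t=2 → φ=10
FR: stance ticks = 5; W→S at t=3 → φ=9
RL: stance ticks = 5; W→S at t=10 → φ=2
RR: stance ticks = 5; W→S at t=2 → φ=10


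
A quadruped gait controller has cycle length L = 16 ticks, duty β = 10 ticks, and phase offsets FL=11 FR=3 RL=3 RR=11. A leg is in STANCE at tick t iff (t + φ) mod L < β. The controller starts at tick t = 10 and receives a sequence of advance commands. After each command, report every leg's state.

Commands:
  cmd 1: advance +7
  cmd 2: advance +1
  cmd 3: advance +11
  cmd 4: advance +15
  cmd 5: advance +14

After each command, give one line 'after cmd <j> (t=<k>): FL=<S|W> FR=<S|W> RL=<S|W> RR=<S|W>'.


start t=10: FL=S FR=W RL=W RR=S
cmd 1: advance +7 → t=17, phase=(12,4,4,12) → FL=W FR=S RL=S RR=W
cmd 2: advance +1 → t=18, phase=(13,5,5,13) → FL=W FR=S RL=S RR=W
cmd 3: advance +11 → t=29, phase=(8,0,0,8) → FL=S FR=S RL=S RR=S
cmd 4: advance +15 → t=44, phase=(7,15,15,7) → FL=S FR=W RL=W RR=S
cmd 5: advance +14 → t=58, phase=(5,13,13,5) → FL=S FR=W RL=W RR=S

after cmd 1 (t=17): FL=W FR=S RL=S RR=W
after cmd 2 (t=18): FL=W FR=S RL=S RR=W
after cmd 3 (t=29): FL=S FR=S RL=S RR=S
after cmd 4 (t=44): FL=S FR=W RL=W RR=S
after cmd 5 (t=58): FL=S FR=W RL=W RR=S


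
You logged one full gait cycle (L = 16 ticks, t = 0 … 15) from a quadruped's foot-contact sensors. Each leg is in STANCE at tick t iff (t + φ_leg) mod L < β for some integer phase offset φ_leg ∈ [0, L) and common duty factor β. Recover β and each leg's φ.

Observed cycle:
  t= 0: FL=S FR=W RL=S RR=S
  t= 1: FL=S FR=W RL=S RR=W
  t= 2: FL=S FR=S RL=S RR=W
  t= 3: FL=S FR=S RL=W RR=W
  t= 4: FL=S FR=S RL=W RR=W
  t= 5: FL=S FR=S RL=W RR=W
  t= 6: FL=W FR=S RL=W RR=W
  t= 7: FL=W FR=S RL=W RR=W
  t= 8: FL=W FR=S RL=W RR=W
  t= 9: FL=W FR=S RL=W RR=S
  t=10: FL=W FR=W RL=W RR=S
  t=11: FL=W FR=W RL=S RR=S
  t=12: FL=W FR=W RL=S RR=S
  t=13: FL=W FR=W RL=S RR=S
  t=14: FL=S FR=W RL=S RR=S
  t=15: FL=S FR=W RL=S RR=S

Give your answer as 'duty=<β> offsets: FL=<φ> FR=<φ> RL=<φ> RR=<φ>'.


duty β = stance ticks per leg = 8
FL: stance ticks = 8; W→S at t=14 → φ=2
FR: stance ticks = 8; W→S at t=2 → φ=14
RL: stance ticks = 8; W→S at t=11 → φ=5
RR: stance ticks = 8; W→S at t=9 → φ=7

duty=8 offsets: FL=2 FR=14 RL=5 RR=7


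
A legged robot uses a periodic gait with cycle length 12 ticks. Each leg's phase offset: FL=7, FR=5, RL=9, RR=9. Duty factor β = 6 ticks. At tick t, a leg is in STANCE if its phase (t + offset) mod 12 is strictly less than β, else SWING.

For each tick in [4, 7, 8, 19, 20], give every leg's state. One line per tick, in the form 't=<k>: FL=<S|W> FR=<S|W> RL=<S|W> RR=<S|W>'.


t=4: phase=(11,9,1,1) vs β=6 → FL=W FR=W RL=S RR=S
t=7: phase=(2,0,4,4) vs β=6 → FL=S FR=S RL=S RR=S
t=8: phase=(3,1,5,5) vs β=6 → FL=S FR=S RL=S RR=S
t=19: phase=(2,0,4,4) vs β=6 → FL=S FR=S RL=S RR=S
t=20: phase=(3,1,5,5) vs β=6 → FL=S FR=S RL=S RR=S

t=4: FL=W FR=W RL=S RR=S
t=7: FL=S FR=S RL=S RR=S
t=8: FL=S FR=S RL=S RR=S
t=19: FL=S FR=S RL=S RR=S
t=20: FL=S FR=S RL=S RR=S


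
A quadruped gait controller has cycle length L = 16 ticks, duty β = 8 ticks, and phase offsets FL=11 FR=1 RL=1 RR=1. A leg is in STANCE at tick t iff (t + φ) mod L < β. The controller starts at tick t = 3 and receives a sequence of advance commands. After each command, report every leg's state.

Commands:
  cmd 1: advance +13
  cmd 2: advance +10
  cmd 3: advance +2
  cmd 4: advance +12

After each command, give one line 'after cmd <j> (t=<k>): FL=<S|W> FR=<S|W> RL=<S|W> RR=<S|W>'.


after cmd 1 (t=16): FL=W FR=S RL=S RR=S
after cmd 2 (t=26): FL=S FR=W RL=W RR=W
after cmd 3 (t=28): FL=S FR=W RL=W RR=W
after cmd 4 (t=40): FL=S FR=W RL=W RR=W

start t=3: FL=W FR=S RL=S RR=S
cmd 1: advance +13 → t=16, phase=(11,1,1,1) → FL=W FR=S RL=S RR=S
cmd 2: advance +10 → t=26, phase=(5,11,11,11) → FL=S FR=W RL=W RR=W
cmd 3: advance +2 → t=28, phase=(7,13,13,13) → FL=S FR=W RL=W RR=W
cmd 4: advance +12 → t=40, phase=(3,9,9,9) → FL=S FR=W RL=W RR=W


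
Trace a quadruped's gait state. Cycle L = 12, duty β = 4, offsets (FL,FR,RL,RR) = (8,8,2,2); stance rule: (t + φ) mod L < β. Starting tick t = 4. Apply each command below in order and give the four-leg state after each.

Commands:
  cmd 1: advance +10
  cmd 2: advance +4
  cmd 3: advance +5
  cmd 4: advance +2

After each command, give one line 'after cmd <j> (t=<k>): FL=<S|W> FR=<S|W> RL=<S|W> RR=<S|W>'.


start t=4: FL=S FR=S RL=W RR=W
cmd 1: advance +10 → t=14, phase=(10,10,4,4) → FL=W FR=W RL=W RR=W
cmd 2: advance +4 → t=18, phase=(2,2,8,8) → FL=S FR=S RL=W RR=W
cmd 3: advance +5 → t=23, phase=(7,7,1,1) → FL=W FR=W RL=S RR=S
cmd 4: advance +2 → t=25, phase=(9,9,3,3) → FL=W FR=W RL=S RR=S

after cmd 1 (t=14): FL=W FR=W RL=W RR=W
after cmd 2 (t=18): FL=S FR=S RL=W RR=W
after cmd 3 (t=23): FL=W FR=W RL=S RR=S
after cmd 4 (t=25): FL=W FR=W RL=S RR=S


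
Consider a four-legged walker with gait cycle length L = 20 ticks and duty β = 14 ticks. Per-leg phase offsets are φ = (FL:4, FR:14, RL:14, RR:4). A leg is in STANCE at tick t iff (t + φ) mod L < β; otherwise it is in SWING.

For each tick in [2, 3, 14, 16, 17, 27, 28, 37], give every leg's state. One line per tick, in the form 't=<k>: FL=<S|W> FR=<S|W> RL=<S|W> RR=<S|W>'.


t=2: FL=S FR=W RL=W RR=S
t=3: FL=S FR=W RL=W RR=S
t=14: FL=W FR=S RL=S RR=W
t=16: FL=S FR=S RL=S RR=S
t=17: FL=S FR=S RL=S RR=S
t=27: FL=S FR=S RL=S RR=S
t=28: FL=S FR=S RL=S RR=S
t=37: FL=S FR=S RL=S RR=S

t=2: phase=(6,16,16,6) vs β=14 → FL=S FR=W RL=W RR=S
t=3: phase=(7,17,17,7) vs β=14 → FL=S FR=W RL=W RR=S
t=14: phase=(18,8,8,18) vs β=14 → FL=W FR=S RL=S RR=W
t=16: phase=(0,10,10,0) vs β=14 → FL=S FR=S RL=S RR=S
t=17: phase=(1,11,11,1) vs β=14 → FL=S FR=S RL=S RR=S
t=27: phase=(11,1,1,11) vs β=14 → FL=S FR=S RL=S RR=S
t=28: phase=(12,2,2,12) vs β=14 → FL=S FR=S RL=S RR=S
t=37: phase=(1,11,11,1) vs β=14 → FL=S FR=S RL=S RR=S


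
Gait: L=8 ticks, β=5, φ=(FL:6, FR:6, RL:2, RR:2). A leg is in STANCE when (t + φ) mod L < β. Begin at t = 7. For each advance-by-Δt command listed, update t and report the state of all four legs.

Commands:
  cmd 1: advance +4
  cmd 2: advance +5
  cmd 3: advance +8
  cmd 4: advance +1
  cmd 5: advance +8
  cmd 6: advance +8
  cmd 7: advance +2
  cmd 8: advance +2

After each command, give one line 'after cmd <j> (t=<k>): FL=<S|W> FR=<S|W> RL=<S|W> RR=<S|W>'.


start t=7: FL=W FR=W RL=S RR=S
cmd 1: advance +4 → t=11, phase=(1,1,5,5) → FL=S FR=S RL=W RR=W
cmd 2: advance +5 → t=16, phase=(6,6,2,2) → FL=W FR=W RL=S RR=S
cmd 3: advance +8 → t=24, phase=(6,6,2,2) → FL=W FR=W RL=S RR=S
cmd 4: advance +1 → t=25, phase=(7,7,3,3) → FL=W FR=W RL=S RR=S
cmd 5: advance +8 → t=33, phase=(7,7,3,3) → FL=W FR=W RL=S RR=S
cmd 6: advance +8 → t=41, phase=(7,7,3,3) → FL=W FR=W RL=S RR=S
cmd 7: advance +2 → t=43, phase=(1,1,5,5) → FL=S FR=S RL=W RR=W
cmd 8: advance +2 → t=45, phase=(3,3,7,7) → FL=S FR=S RL=W RR=W

after cmd 1 (t=11): FL=S FR=S RL=W RR=W
after cmd 2 (t=16): FL=W FR=W RL=S RR=S
after cmd 3 (t=24): FL=W FR=W RL=S RR=S
after cmd 4 (t=25): FL=W FR=W RL=S RR=S
after cmd 5 (t=33): FL=W FR=W RL=S RR=S
after cmd 6 (t=41): FL=W FR=W RL=S RR=S
after cmd 7 (t=43): FL=S FR=S RL=W RR=W
after cmd 8 (t=45): FL=S FR=S RL=W RR=W


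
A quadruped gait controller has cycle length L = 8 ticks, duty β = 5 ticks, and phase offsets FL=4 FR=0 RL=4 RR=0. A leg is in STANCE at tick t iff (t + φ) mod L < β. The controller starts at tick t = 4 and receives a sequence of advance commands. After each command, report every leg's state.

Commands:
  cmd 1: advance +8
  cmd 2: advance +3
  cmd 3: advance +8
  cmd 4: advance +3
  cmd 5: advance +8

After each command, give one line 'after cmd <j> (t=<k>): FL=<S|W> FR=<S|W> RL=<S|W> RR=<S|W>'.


start t=4: FL=S FR=S RL=S RR=S
cmd 1: advance +8 → t=12, phase=(0,4,0,4) → FL=S FR=S RL=S RR=S
cmd 2: advance +3 → t=15, phase=(3,7,3,7) → FL=S FR=W RL=S RR=W
cmd 3: advance +8 → t=23, phase=(3,7,3,7) → FL=S FR=W RL=S RR=W
cmd 4: advance +3 → t=26, phase=(6,2,6,2) → FL=W FR=S RL=W RR=S
cmd 5: advance +8 → t=34, phase=(6,2,6,2) → FL=W FR=S RL=W RR=S

after cmd 1 (t=12): FL=S FR=S RL=S RR=S
after cmd 2 (t=15): FL=S FR=W RL=S RR=W
after cmd 3 (t=23): FL=S FR=W RL=S RR=W
after cmd 4 (t=26): FL=W FR=S RL=W RR=S
after cmd 5 (t=34): FL=W FR=S RL=W RR=S


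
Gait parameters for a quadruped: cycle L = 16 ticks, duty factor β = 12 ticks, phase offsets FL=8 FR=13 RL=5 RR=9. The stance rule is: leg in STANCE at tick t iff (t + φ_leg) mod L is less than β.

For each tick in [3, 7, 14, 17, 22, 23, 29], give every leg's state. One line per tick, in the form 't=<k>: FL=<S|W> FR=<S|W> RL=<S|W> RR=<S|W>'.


t=3: FL=S FR=S RL=S RR=W
t=7: FL=W FR=S RL=W RR=S
t=14: FL=S FR=S RL=S RR=S
t=17: FL=S FR=W RL=S RR=S
t=22: FL=W FR=S RL=S RR=W
t=23: FL=W FR=S RL=W RR=S
t=29: FL=S FR=S RL=S RR=S

t=3: phase=(11,0,8,12) vs β=12 → FL=S FR=S RL=S RR=W
t=7: phase=(15,4,12,0) vs β=12 → FL=W FR=S RL=W RR=S
t=14: phase=(6,11,3,7) vs β=12 → FL=S FR=S RL=S RR=S
t=17: phase=(9,14,6,10) vs β=12 → FL=S FR=W RL=S RR=S
t=22: phase=(14,3,11,15) vs β=12 → FL=W FR=S RL=S RR=W
t=23: phase=(15,4,12,0) vs β=12 → FL=W FR=S RL=W RR=S
t=29: phase=(5,10,2,6) vs β=12 → FL=S FR=S RL=S RR=S


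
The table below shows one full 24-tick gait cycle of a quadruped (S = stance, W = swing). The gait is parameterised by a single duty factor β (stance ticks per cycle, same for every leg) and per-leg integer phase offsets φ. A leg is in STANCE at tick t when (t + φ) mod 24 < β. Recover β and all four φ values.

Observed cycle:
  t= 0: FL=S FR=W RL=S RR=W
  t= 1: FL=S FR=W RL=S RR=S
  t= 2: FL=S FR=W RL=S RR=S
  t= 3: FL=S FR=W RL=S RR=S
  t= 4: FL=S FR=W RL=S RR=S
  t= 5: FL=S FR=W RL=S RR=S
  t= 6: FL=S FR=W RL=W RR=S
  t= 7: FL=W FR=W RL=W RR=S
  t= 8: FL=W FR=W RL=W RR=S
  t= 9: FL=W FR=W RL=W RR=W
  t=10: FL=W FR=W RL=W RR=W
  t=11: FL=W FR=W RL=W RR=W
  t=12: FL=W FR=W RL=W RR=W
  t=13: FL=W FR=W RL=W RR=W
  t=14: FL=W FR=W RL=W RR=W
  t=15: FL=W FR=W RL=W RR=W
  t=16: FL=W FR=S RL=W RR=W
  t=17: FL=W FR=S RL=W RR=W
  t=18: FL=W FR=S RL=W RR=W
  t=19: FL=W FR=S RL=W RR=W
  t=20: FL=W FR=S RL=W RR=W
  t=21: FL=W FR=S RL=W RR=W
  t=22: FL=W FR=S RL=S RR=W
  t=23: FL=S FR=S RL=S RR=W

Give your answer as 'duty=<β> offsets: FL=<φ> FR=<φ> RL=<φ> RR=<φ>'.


duty=8 offsets: FL=1 FR=8 RL=2 RR=23

duty β = stance ticks per leg = 8
FL: stance ticks = 8; W→S at t=23 → φ=1
FR: stance ticks = 8; W→S at t=16 → φ=8
RL: stance ticks = 8; W→S at t=22 → φ=2
RR: stance ticks = 8; W→S at t=1 → φ=23


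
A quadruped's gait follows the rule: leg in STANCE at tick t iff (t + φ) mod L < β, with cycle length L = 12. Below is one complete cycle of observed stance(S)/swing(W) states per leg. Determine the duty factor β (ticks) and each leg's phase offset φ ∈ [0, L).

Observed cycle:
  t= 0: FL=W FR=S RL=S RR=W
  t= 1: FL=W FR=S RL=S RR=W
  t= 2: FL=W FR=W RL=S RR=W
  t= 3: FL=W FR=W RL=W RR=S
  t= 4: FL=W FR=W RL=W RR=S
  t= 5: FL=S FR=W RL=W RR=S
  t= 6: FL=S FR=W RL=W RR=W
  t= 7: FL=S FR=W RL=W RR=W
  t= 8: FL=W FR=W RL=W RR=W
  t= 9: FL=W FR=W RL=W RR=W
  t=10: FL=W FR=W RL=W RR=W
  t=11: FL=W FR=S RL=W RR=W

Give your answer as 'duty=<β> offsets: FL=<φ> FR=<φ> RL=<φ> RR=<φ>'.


duty=3 offsets: FL=7 FR=1 RL=0 RR=9

duty β = stance ticks per leg = 3
FL: stance ticks = 3; W→S at t=5 → φ=7
FR: stance ticks = 3; W→S at t=11 → φ=1
RL: stance ticks = 3; W→S at t=0 → φ=0
RR: stance ticks = 3; W→S at t=3 → φ=9


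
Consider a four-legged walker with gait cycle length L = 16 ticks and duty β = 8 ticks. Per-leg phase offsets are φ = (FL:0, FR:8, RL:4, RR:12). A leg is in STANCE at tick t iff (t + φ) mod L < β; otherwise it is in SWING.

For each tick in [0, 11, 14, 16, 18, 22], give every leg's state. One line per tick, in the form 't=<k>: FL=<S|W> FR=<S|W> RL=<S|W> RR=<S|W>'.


t=0: phase=(0,8,4,12) vs β=8 → FL=S FR=W RL=S RR=W
t=11: phase=(11,3,15,7) vs β=8 → FL=W FR=S RL=W RR=S
t=14: phase=(14,6,2,10) vs β=8 → FL=W FR=S RL=S RR=W
t=16: phase=(0,8,4,12) vs β=8 → FL=S FR=W RL=S RR=W
t=18: phase=(2,10,6,14) vs β=8 → FL=S FR=W RL=S RR=W
t=22: phase=(6,14,10,2) vs β=8 → FL=S FR=W RL=W RR=S

t=0: FL=S FR=W RL=S RR=W
t=11: FL=W FR=S RL=W RR=S
t=14: FL=W FR=S RL=S RR=W
t=16: FL=S FR=W RL=S RR=W
t=18: FL=S FR=W RL=S RR=W
t=22: FL=S FR=W RL=W RR=S


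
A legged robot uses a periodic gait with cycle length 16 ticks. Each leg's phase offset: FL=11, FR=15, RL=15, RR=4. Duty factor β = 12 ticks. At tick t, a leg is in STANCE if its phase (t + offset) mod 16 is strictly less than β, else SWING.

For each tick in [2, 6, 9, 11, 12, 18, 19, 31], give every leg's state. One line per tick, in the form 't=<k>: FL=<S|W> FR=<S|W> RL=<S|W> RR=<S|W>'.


t=2: phase=(13,1,1,6) vs β=12 → FL=W FR=S RL=S RR=S
t=6: phase=(1,5,5,10) vs β=12 → FL=S FR=S RL=S RR=S
t=9: phase=(4,8,8,13) vs β=12 → FL=S FR=S RL=S RR=W
t=11: phase=(6,10,10,15) vs β=12 → FL=S FR=S RL=S RR=W
t=12: phase=(7,11,11,0) vs β=12 → FL=S FR=S RL=S RR=S
t=18: phase=(13,1,1,6) vs β=12 → FL=W FR=S RL=S RR=S
t=19: phase=(14,2,2,7) vs β=12 → FL=W FR=S RL=S RR=S
t=31: phase=(10,14,14,3) vs β=12 → FL=S FR=W RL=W RR=S

t=2: FL=W FR=S RL=S RR=S
t=6: FL=S FR=S RL=S RR=S
t=9: FL=S FR=S RL=S RR=W
t=11: FL=S FR=S RL=S RR=W
t=12: FL=S FR=S RL=S RR=S
t=18: FL=W FR=S RL=S RR=S
t=19: FL=W FR=S RL=S RR=S
t=31: FL=S FR=W RL=W RR=S


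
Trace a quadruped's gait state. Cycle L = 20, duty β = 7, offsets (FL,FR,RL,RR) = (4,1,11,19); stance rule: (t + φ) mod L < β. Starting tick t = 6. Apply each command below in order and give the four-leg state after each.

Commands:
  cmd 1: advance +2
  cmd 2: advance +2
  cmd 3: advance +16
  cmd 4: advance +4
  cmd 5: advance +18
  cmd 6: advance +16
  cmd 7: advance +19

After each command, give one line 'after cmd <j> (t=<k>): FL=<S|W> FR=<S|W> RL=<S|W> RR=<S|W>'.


start t=6: FL=W FR=W RL=W RR=S
cmd 1: advance +2 → t=8, phase=(12,9,19,7) → FL=W FR=W RL=W RR=W
cmd 2: advance +2 → t=10, phase=(14,11,1,9) → FL=W FR=W RL=S RR=W
cmd 3: advance +16 → t=26, phase=(10,7,17,5) → FL=W FR=W RL=W RR=S
cmd 4: advance +4 → t=30, phase=(14,11,1,9) → FL=W FR=W RL=S RR=W
cmd 5: advance +18 → t=48, phase=(12,9,19,7) → FL=W FR=W RL=W RR=W
cmd 6: advance +16 → t=64, phase=(8,5,15,3) → FL=W FR=S RL=W RR=S
cmd 7: advance +19 → t=83, phase=(7,4,14,2) → FL=W FR=S RL=W RR=S

after cmd 1 (t=8): FL=W FR=W RL=W RR=W
after cmd 2 (t=10): FL=W FR=W RL=S RR=W
after cmd 3 (t=26): FL=W FR=W RL=W RR=S
after cmd 4 (t=30): FL=W FR=W RL=S RR=W
after cmd 5 (t=48): FL=W FR=W RL=W RR=W
after cmd 6 (t=64): FL=W FR=S RL=W RR=S
after cmd 7 (t=83): FL=W FR=S RL=W RR=S


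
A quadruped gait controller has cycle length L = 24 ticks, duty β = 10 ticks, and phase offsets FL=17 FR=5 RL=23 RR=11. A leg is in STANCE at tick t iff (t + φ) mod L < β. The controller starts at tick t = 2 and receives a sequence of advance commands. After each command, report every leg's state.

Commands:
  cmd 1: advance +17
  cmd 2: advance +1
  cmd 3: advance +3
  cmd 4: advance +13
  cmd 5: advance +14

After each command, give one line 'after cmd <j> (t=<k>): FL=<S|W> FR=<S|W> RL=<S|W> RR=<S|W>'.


after cmd 1 (t=19): FL=W FR=S RL=W RR=S
after cmd 2 (t=20): FL=W FR=S RL=W RR=S
after cmd 3 (t=23): FL=W FR=S RL=W RR=W
after cmd 4 (t=36): FL=S FR=W RL=W RR=W
after cmd 5 (t=50): FL=W FR=S RL=S RR=W

start t=2: FL=W FR=S RL=S RR=W
cmd 1: advance +17 → t=19, phase=(12,0,18,6) → FL=W FR=S RL=W RR=S
cmd 2: advance +1 → t=20, phase=(13,1,19,7) → FL=W FR=S RL=W RR=S
cmd 3: advance +3 → t=23, phase=(16,4,22,10) → FL=W FR=S RL=W RR=W
cmd 4: advance +13 → t=36, phase=(5,17,11,23) → FL=S FR=W RL=W RR=W
cmd 5: advance +14 → t=50, phase=(19,7,1,13) → FL=W FR=S RL=S RR=W


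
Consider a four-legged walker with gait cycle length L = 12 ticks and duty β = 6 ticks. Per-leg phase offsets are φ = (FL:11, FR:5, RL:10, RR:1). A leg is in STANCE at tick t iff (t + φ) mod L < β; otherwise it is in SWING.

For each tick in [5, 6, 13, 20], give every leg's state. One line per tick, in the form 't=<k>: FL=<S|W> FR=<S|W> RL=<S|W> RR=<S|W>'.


t=5: phase=(4,10,3,6) vs β=6 → FL=S FR=W RL=S RR=W
t=6: phase=(5,11,4,7) vs β=6 → FL=S FR=W RL=S RR=W
t=13: phase=(0,6,11,2) vs β=6 → FL=S FR=W RL=W RR=S
t=20: phase=(7,1,6,9) vs β=6 → FL=W FR=S RL=W RR=W

t=5: FL=S FR=W RL=S RR=W
t=6: FL=S FR=W RL=S RR=W
t=13: FL=S FR=W RL=W RR=S
t=20: FL=W FR=S RL=W RR=W


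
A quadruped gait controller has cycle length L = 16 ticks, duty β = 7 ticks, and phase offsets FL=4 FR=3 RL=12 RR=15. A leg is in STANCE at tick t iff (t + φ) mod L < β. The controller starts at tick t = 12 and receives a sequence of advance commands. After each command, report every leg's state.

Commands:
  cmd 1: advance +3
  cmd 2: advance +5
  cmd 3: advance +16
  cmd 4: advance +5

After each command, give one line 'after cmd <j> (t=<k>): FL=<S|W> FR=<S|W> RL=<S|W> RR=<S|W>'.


start t=12: FL=S FR=W RL=W RR=W
cmd 1: advance +3 → t=15, phase=(3,2,11,14) → FL=S FR=S RL=W RR=W
cmd 2: advance +5 → t=20, phase=(8,7,0,3) → FL=W FR=W RL=S RR=S
cmd 3: advance +16 → t=36, phase=(8,7,0,3) → FL=W FR=W RL=S RR=S
cmd 4: advance +5 → t=41, phase=(13,12,5,8) → FL=W FR=W RL=S RR=W

after cmd 1 (t=15): FL=S FR=S RL=W RR=W
after cmd 2 (t=20): FL=W FR=W RL=S RR=S
after cmd 3 (t=36): FL=W FR=W RL=S RR=S
after cmd 4 (t=41): FL=W FR=W RL=S RR=W


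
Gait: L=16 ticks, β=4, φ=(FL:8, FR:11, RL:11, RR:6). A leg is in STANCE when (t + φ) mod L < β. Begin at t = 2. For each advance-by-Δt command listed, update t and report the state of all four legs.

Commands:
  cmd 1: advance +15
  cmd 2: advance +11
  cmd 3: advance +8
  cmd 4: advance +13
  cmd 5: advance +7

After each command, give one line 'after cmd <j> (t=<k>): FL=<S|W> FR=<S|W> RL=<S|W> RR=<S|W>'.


start t=2: FL=W FR=W RL=W RR=W
cmd 1: advance +15 → t=17, phase=(9,12,12,7) → FL=W FR=W RL=W RR=W
cmd 2: advance +11 → t=28, phase=(4,7,7,2) → FL=W FR=W RL=W RR=S
cmd 3: advance +8 → t=36, phase=(12,15,15,10) → FL=W FR=W RL=W RR=W
cmd 4: advance +13 → t=49, phase=(9,12,12,7) → FL=W FR=W RL=W RR=W
cmd 5: advance +7 → t=56, phase=(0,3,3,14) → FL=S FR=S RL=S RR=W

after cmd 1 (t=17): FL=W FR=W RL=W RR=W
after cmd 2 (t=28): FL=W FR=W RL=W RR=S
after cmd 3 (t=36): FL=W FR=W RL=W RR=W
after cmd 4 (t=49): FL=W FR=W RL=W RR=W
after cmd 5 (t=56): FL=S FR=S RL=S RR=W


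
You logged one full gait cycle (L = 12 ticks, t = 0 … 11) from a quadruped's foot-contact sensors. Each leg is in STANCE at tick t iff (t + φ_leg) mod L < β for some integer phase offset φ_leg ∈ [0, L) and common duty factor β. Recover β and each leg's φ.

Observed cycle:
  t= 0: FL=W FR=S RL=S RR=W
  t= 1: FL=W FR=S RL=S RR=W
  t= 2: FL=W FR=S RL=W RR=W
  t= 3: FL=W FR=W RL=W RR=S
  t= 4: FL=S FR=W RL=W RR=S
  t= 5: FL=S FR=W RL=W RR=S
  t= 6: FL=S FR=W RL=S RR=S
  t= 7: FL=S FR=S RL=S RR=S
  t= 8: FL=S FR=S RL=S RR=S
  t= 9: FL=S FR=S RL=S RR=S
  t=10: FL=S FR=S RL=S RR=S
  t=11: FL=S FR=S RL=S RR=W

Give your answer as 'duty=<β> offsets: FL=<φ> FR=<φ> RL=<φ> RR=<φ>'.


duty β = stance ticks per leg = 8
FL: stance ticks = 8; W→S at t=4 → φ=8
FR: stance ticks = 8; W→S at t=7 → φ=5
RL: stance ticks = 8; W→S at t=6 → φ=6
RR: stance ticks = 8; W→S at t=3 → φ=9

duty=8 offsets: FL=8 FR=5 RL=6 RR=9


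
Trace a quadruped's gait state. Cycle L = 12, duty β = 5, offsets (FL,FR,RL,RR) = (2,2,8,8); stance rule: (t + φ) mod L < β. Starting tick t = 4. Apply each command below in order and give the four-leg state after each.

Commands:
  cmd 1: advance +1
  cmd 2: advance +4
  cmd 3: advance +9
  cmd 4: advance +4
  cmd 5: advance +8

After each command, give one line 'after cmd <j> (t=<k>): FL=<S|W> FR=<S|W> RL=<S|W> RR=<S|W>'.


start t=4: FL=W FR=W RL=S RR=S
cmd 1: advance +1 → t=5, phase=(7,7,1,1) → FL=W FR=W RL=S RR=S
cmd 2: advance +4 → t=9, phase=(11,11,5,5) → FL=W FR=W RL=W RR=W
cmd 3: advance +9 → t=18, phase=(8,8,2,2) → FL=W FR=W RL=S RR=S
cmd 4: advance +4 → t=22, phase=(0,0,6,6) → FL=S FR=S RL=W RR=W
cmd 5: advance +8 → t=30, phase=(8,8,2,2) → FL=W FR=W RL=S RR=S

after cmd 1 (t=5): FL=W FR=W RL=S RR=S
after cmd 2 (t=9): FL=W FR=W RL=W RR=W
after cmd 3 (t=18): FL=W FR=W RL=S RR=S
after cmd 4 (t=22): FL=S FR=S RL=W RR=W
after cmd 5 (t=30): FL=W FR=W RL=S RR=S


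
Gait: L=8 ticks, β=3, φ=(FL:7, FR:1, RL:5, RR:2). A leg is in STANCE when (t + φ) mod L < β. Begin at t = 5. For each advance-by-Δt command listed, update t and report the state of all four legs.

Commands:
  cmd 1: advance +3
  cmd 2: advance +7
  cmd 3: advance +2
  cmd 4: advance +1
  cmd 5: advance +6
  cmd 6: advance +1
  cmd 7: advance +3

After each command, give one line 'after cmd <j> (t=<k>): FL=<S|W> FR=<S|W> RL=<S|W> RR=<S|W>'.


after cmd 1 (t=8): FL=W FR=S RL=W RR=S
after cmd 2 (t=15): FL=W FR=S RL=W RR=S
after cmd 3 (t=17): FL=S FR=S RL=W RR=W
after cmd 4 (t=18): FL=S FR=W RL=W RR=W
after cmd 5 (t=24): FL=W FR=S RL=W RR=S
after cmd 6 (t=25): FL=S FR=S RL=W RR=W
after cmd 7 (t=28): FL=W FR=W RL=S RR=W

start t=5: FL=W FR=W RL=S RR=W
cmd 1: advance +3 → t=8, phase=(7,1,5,2) → FL=W FR=S RL=W RR=S
cmd 2: advance +7 → t=15, phase=(6,0,4,1) → FL=W FR=S RL=W RR=S
cmd 3: advance +2 → t=17, phase=(0,2,6,3) → FL=S FR=S RL=W RR=W
cmd 4: advance +1 → t=18, phase=(1,3,7,4) → FL=S FR=W RL=W RR=W
cmd 5: advance +6 → t=24, phase=(7,1,5,2) → FL=W FR=S RL=W RR=S
cmd 6: advance +1 → t=25, phase=(0,2,6,3) → FL=S FR=S RL=W RR=W
cmd 7: advance +3 → t=28, phase=(3,5,1,6) → FL=W FR=W RL=S RR=W


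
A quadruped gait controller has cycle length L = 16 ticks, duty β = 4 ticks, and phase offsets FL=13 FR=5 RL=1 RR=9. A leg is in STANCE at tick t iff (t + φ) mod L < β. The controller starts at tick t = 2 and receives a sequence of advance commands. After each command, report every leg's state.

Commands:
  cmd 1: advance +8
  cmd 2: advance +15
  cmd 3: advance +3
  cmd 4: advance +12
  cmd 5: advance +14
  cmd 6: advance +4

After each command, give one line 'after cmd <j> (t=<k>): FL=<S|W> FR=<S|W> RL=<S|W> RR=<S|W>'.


start t=2: FL=W FR=W RL=S RR=W
cmd 1: advance +8 → t=10, phase=(7,15,11,3) → FL=W FR=W RL=W RR=S
cmd 2: advance +15 → t=25, phase=(6,14,10,2) → FL=W FR=W RL=W RR=S
cmd 3: advance +3 → t=28, phase=(9,1,13,5) → FL=W FR=S RL=W RR=W
cmd 4: advance +12 → t=40, phase=(5,13,9,1) → FL=W FR=W RL=W RR=S
cmd 5: advance +14 → t=54, phase=(3,11,7,15) → FL=S FR=W RL=W RR=W
cmd 6: advance +4 → t=58, phase=(7,15,11,3) → FL=W FR=W RL=W RR=S

after cmd 1 (t=10): FL=W FR=W RL=W RR=S
after cmd 2 (t=25): FL=W FR=W RL=W RR=S
after cmd 3 (t=28): FL=W FR=S RL=W RR=W
after cmd 4 (t=40): FL=W FR=W RL=W RR=S
after cmd 5 (t=54): FL=S FR=W RL=W RR=W
after cmd 6 (t=58): FL=W FR=W RL=W RR=S


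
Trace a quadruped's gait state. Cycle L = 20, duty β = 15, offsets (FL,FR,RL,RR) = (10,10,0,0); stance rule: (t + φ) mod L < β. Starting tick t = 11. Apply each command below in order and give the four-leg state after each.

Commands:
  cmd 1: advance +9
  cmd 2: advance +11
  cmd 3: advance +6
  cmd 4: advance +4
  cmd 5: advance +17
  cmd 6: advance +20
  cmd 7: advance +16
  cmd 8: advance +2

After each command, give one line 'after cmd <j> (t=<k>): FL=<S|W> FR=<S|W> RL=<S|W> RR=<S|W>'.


after cmd 1 (t=20): FL=S FR=S RL=S RR=S
after cmd 2 (t=31): FL=S FR=S RL=S RR=S
after cmd 3 (t=37): FL=S FR=S RL=W RR=W
after cmd 4 (t=41): FL=S FR=S RL=S RR=S
after cmd 5 (t=58): FL=S FR=S RL=W RR=W
after cmd 6 (t=78): FL=S FR=S RL=W RR=W
after cmd 7 (t=94): FL=S FR=S RL=S RR=S
after cmd 8 (t=96): FL=S FR=S RL=W RR=W

start t=11: FL=S FR=S RL=S RR=S
cmd 1: advance +9 → t=20, phase=(10,10,0,0) → FL=S FR=S RL=S RR=S
cmd 2: advance +11 → t=31, phase=(1,1,11,11) → FL=S FR=S RL=S RR=S
cmd 3: advance +6 → t=37, phase=(7,7,17,17) → FL=S FR=S RL=W RR=W
cmd 4: advance +4 → t=41, phase=(11,11,1,1) → FL=S FR=S RL=S RR=S
cmd 5: advance +17 → t=58, phase=(8,8,18,18) → FL=S FR=S RL=W RR=W
cmd 6: advance +20 → t=78, phase=(8,8,18,18) → FL=S FR=S RL=W RR=W
cmd 7: advance +16 → t=94, phase=(4,4,14,14) → FL=S FR=S RL=S RR=S
cmd 8: advance +2 → t=96, phase=(6,6,16,16) → FL=S FR=S RL=W RR=W


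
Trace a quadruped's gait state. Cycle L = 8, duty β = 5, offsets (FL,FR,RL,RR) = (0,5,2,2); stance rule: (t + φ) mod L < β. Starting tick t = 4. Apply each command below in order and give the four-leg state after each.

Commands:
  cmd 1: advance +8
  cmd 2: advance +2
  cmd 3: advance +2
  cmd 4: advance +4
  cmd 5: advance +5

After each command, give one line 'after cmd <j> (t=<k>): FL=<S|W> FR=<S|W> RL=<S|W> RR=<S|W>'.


start t=4: FL=S FR=S RL=W RR=W
cmd 1: advance +8 → t=12, phase=(4,1,6,6) → FL=S FR=S RL=W RR=W
cmd 2: advance +2 → t=14, phase=(6,3,0,0) → FL=W FR=S RL=S RR=S
cmd 3: advance +2 → t=16, phase=(0,5,2,2) → FL=S FR=W RL=S RR=S
cmd 4: advance +4 → t=20, phase=(4,1,6,6) → FL=S FR=S RL=W RR=W
cmd 5: advance +5 → t=25, phase=(1,6,3,3) → FL=S FR=W RL=S RR=S

after cmd 1 (t=12): FL=S FR=S RL=W RR=W
after cmd 2 (t=14): FL=W FR=S RL=S RR=S
after cmd 3 (t=16): FL=S FR=W RL=S RR=S
after cmd 4 (t=20): FL=S FR=S RL=W RR=W
after cmd 5 (t=25): FL=S FR=W RL=S RR=S


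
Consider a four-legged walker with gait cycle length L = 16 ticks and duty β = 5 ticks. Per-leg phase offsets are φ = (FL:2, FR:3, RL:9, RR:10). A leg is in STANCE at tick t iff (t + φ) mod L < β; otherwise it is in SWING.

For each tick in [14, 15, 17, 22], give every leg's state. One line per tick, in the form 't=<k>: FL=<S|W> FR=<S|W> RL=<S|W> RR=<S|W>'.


t=14: FL=S FR=S RL=W RR=W
t=15: FL=S FR=S RL=W RR=W
t=17: FL=S FR=S RL=W RR=W
t=22: FL=W FR=W RL=W RR=S

t=14: phase=(0,1,7,8) vs β=5 → FL=S FR=S RL=W RR=W
t=15: phase=(1,2,8,9) vs β=5 → FL=S FR=S RL=W RR=W
t=17: phase=(3,4,10,11) vs β=5 → FL=S FR=S RL=W RR=W
t=22: phase=(8,9,15,0) vs β=5 → FL=W FR=W RL=W RR=S


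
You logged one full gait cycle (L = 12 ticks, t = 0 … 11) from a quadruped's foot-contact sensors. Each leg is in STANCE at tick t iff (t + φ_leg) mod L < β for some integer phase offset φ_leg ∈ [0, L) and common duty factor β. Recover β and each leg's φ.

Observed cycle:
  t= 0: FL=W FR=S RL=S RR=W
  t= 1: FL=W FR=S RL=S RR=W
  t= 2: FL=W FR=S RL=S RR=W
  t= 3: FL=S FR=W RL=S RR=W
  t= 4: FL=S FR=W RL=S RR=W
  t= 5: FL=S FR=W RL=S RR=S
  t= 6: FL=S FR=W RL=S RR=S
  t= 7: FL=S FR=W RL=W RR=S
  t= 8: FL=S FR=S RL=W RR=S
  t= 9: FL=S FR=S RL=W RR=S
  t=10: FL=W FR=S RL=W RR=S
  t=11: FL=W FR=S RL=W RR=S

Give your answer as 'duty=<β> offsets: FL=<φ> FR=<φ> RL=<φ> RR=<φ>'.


duty=7 offsets: FL=9 FR=4 RL=0 RR=7

duty β = stance ticks per leg = 7
FL: stance ticks = 7; W→S at t=3 → φ=9
FR: stance ticks = 7; W→S at t=8 → φ=4
RL: stance ticks = 7; W→S at t=0 → φ=0
RR: stance ticks = 7; W→S at t=5 → φ=7
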